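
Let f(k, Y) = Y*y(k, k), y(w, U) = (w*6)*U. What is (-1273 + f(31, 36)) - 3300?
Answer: 203003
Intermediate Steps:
y(w, U) = 6*U*w (y(w, U) = (6*w)*U = 6*U*w)
f(k, Y) = 6*Y*k² (f(k, Y) = Y*(6*k*k) = Y*(6*k²) = 6*Y*k²)
(-1273 + f(31, 36)) - 3300 = (-1273 + 6*36*31²) - 3300 = (-1273 + 6*36*961) - 3300 = (-1273 + 207576) - 3300 = 206303 - 3300 = 203003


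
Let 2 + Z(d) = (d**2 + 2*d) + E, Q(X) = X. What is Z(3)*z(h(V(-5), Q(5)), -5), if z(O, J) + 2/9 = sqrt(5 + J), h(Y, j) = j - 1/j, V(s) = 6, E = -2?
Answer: -22/9 ≈ -2.4444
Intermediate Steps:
z(O, J) = -2/9 + sqrt(5 + J)
Z(d) = -4 + d**2 + 2*d (Z(d) = -2 + ((d**2 + 2*d) - 2) = -2 + (-2 + d**2 + 2*d) = -4 + d**2 + 2*d)
Z(3)*z(h(V(-5), Q(5)), -5) = (-4 + 3**2 + 2*3)*(-2/9 + sqrt(5 - 5)) = (-4 + 9 + 6)*(-2/9 + sqrt(0)) = 11*(-2/9 + 0) = 11*(-2/9) = -22/9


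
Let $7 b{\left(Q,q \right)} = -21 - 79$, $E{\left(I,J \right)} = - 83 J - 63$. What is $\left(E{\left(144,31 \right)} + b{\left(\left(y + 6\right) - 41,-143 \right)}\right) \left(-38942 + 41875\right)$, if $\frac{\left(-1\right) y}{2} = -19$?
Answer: $-7773288$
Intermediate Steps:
$y = 38$ ($y = \left(-2\right) \left(-19\right) = 38$)
$E{\left(I,J \right)} = -63 - 83 J$
$b{\left(Q,q \right)} = - \frac{100}{7}$ ($b{\left(Q,q \right)} = \frac{-21 - 79}{7} = \frac{1}{7} \left(-100\right) = - \frac{100}{7}$)
$\left(E{\left(144,31 \right)} + b{\left(\left(y + 6\right) - 41,-143 \right)}\right) \left(-38942 + 41875\right) = \left(\left(-63 - 2573\right) - \frac{100}{7}\right) \left(-38942 + 41875\right) = \left(\left(-63 - 2573\right) - \frac{100}{7}\right) 2933 = \left(-2636 - \frac{100}{7}\right) 2933 = \left(- \frac{18552}{7}\right) 2933 = -7773288$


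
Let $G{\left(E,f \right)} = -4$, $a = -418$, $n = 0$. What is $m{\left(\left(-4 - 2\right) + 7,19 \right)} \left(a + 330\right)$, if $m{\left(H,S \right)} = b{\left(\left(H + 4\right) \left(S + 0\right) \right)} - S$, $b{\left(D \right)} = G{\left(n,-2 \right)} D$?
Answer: $35112$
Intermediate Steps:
$b{\left(D \right)} = - 4 D$
$m{\left(H,S \right)} = - S - 4 S \left(4 + H\right)$ ($m{\left(H,S \right)} = - 4 \left(H + 4\right) \left(S + 0\right) - S = - 4 \left(4 + H\right) S - S = - 4 S \left(4 + H\right) - S = - S - 4 S \left(4 + H\right)$)
$m{\left(\left(-4 - 2\right) + 7,19 \right)} \left(a + 330\right) = 19 \left(-17 - 4 \left(\left(-4 - 2\right) + 7\right)\right) \left(-418 + 330\right) = 19 \left(-17 - 4 \left(-6 + 7\right)\right) \left(-88\right) = 19 \left(-17 - 4\right) \left(-88\right) = 19 \left(-21\right) \left(-88\right) = \left(-399\right) \left(-88\right) = 35112$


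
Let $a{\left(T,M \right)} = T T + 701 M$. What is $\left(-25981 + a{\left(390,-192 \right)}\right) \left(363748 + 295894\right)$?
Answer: $-5589146666$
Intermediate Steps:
$a{\left(T,M \right)} = T^{2} + 701 M$
$\left(-25981 + a{\left(390,-192 \right)}\right) \left(363748 + 295894\right) = \left(-25981 + \left(390^{2} + 701 \left(-192\right)\right)\right) \left(363748 + 295894\right) = \left(-25981 + \left(152100 - 134592\right)\right) 659642 = \left(-25981 + 17508\right) 659642 = \left(-8473\right) 659642 = -5589146666$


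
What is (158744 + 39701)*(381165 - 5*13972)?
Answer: 61776920725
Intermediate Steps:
(158744 + 39701)*(381165 - 5*13972) = 198445*(381165 - 69860) = 198445*311305 = 61776920725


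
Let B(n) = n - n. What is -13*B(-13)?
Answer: 0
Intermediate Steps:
B(n) = 0
-13*B(-13) = -13*0 = 0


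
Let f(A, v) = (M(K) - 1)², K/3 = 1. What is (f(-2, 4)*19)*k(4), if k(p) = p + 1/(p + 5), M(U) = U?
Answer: 2812/9 ≈ 312.44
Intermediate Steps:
K = 3 (K = 3*1 = 3)
f(A, v) = 4 (f(A, v) = (3 - 1)² = 2² = 4)
k(p) = p + 1/(5 + p)
(f(-2, 4)*19)*k(4) = (4*19)*((1 + 4² + 5*4)/(5 + 4)) = 76*((1 + 16 + 20)/9) = 76*((⅑)*37) = 76*(37/9) = 2812/9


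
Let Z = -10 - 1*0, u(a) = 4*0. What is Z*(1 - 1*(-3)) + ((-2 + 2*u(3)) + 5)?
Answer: -37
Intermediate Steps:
u(a) = 0
Z = -10 (Z = -10 + 0 = -10)
Z*(1 - 1*(-3)) + ((-2 + 2*u(3)) + 5) = -10*(1 - 1*(-3)) + ((-2 + 2*0) + 5) = -10*(1 + 3) + ((-2 + 0) + 5) = -10*4 + (-2 + 5) = -40 + 3 = -37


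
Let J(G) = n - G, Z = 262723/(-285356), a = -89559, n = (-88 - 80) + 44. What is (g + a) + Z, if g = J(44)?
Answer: -25604400535/285356 ≈ -89728.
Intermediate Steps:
n = -124 (n = -168 + 44 = -124)
Z = -262723/285356 (Z = 262723*(-1/285356) = -262723/285356 ≈ -0.92068)
J(G) = -124 - G
g = -168 (g = -124 - 1*44 = -124 - 44 = -168)
(g + a) + Z = (-168 - 89559) - 262723/285356 = -89727 - 262723/285356 = -25604400535/285356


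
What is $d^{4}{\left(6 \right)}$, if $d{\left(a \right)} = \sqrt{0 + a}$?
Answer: $36$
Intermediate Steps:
$d{\left(a \right)} = \sqrt{a}$
$d^{4}{\left(6 \right)} = \left(\sqrt{6}\right)^{4} = 36$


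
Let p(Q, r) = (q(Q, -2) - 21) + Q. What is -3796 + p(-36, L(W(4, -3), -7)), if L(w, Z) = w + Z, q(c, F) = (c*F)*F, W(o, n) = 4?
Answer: -3997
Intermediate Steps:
q(c, F) = c*F² (q(c, F) = (F*c)*F = c*F²)
L(w, Z) = Z + w
p(Q, r) = -21 + 5*Q (p(Q, r) = (Q*(-2)² - 21) + Q = (Q*4 - 21) + Q = (4*Q - 21) + Q = (-21 + 4*Q) + Q = -21 + 5*Q)
-3796 + p(-36, L(W(4, -3), -7)) = -3796 + (-21 + 5*(-36)) = -3796 + (-21 - 180) = -3796 - 201 = -3997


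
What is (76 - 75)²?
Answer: 1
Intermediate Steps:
(76 - 75)² = 1² = 1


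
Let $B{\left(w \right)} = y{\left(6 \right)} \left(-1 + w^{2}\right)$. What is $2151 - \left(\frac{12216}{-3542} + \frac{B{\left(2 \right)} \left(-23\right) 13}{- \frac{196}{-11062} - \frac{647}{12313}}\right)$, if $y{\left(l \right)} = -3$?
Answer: $\frac{333613577203590}{4200604793} \approx 79420.0$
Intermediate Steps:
$B{\left(w \right)} = 3 - 3 w^{2}$ ($B{\left(w \right)} = - 3 \left(-1 + w^{2}\right) = 3 - 3 w^{2}$)
$2151 - \left(\frac{12216}{-3542} + \frac{B{\left(2 \right)} \left(-23\right) 13}{- \frac{196}{-11062} - \frac{647}{12313}}\right) = 2151 - \left(\frac{12216}{-3542} + \frac{\left(3 - 3 \cdot 2^{2}\right) \left(-23\right) 13}{- \frac{196}{-11062} - \frac{647}{12313}}\right) = 2151 - \left(12216 \left(- \frac{1}{3542}\right) + \frac{\left(3 - 12\right) \left(-23\right) 13}{\left(-196\right) \left(- \frac{1}{11062}\right) - \frac{647}{12313}}\right) = 2151 - \left(- \frac{6108}{1771} + \frac{\left(3 - 12\right) \left(-23\right) 13}{\frac{98}{5531} - \frac{647}{12313}}\right) = 2151 - \left(- \frac{6108}{1771} + \frac{\left(-9\right) \left(-23\right) 13}{- \frac{2371883}{68103203}}\right) = 2151 - \left(- \frac{6108}{1771} + 207 \cdot 13 \left(- \frac{68103203}{2371883}\right)\right) = 2151 - \left(- \frac{6108}{1771} + 2691 \left(- \frac{68103203}{2371883}\right)\right) = 2151 - \left(- \frac{6108}{1771} - \frac{183265719273}{2371883}\right) = 2151 - - \frac{324578076293847}{4200604793} = 2151 + \frac{324578076293847}{4200604793} = \frac{333613577203590}{4200604793}$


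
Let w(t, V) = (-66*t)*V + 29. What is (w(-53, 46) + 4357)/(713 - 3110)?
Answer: -55098/799 ≈ -68.959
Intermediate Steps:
w(t, V) = 29 - 66*V*t (w(t, V) = -66*V*t + 29 = 29 - 66*V*t)
(w(-53, 46) + 4357)/(713 - 3110) = ((29 - 66*46*(-53)) + 4357)/(713 - 3110) = ((29 + 160908) + 4357)/(-2397) = (160937 + 4357)*(-1/2397) = 165294*(-1/2397) = -55098/799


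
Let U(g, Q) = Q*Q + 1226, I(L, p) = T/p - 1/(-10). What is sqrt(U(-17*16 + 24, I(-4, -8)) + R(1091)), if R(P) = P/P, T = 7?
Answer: sqrt(1964161)/40 ≈ 35.037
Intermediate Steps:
I(L, p) = 1/10 + 7/p (I(L, p) = 7/p - 1/(-10) = 7/p - 1*(-1/10) = 7/p + 1/10 = 1/10 + 7/p)
U(g, Q) = 1226 + Q**2 (U(g, Q) = Q**2 + 1226 = 1226 + Q**2)
R(P) = 1
sqrt(U(-17*16 + 24, I(-4, -8)) + R(1091)) = sqrt((1226 + ((1/10)*(70 - 8)/(-8))**2) + 1) = sqrt((1226 + ((1/10)*(-1/8)*62)**2) + 1) = sqrt((1226 + (-31/40)**2) + 1) = sqrt((1226 + 961/1600) + 1) = sqrt(1962561/1600 + 1) = sqrt(1964161/1600) = sqrt(1964161)/40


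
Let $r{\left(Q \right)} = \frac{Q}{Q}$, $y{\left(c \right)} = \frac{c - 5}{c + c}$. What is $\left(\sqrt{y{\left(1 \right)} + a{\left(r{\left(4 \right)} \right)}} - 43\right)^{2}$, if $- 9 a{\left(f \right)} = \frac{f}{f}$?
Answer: $\frac{\left(129 - i \sqrt{19}\right)^{2}}{9} \approx 1846.9 - 124.96 i$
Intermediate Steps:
$y{\left(c \right)} = \frac{-5 + c}{2 c}$
$r{\left(Q \right)} = 1$
$a{\left(f \right)} = - \frac{1}{9}$ ($a{\left(f \right)} = - \frac{f \frac{1}{f}}{9} = \left(- \frac{1}{9}\right) 1 = - \frac{1}{9}$)
$\left(\sqrt{y{\left(1 \right)} + a{\left(r{\left(4 \right)} \right)}} - 43\right)^{2} = \left(\sqrt{\frac{-5 + 1}{2 \cdot 1} - \frac{1}{9}} - 43\right)^{2} = \left(\sqrt{\frac{1}{2} \cdot 1 \left(-4\right) - \frac{1}{9}} - 43\right)^{2} = \left(\sqrt{-2 - \frac{1}{9}} - 43\right)^{2} = \left(\sqrt{- \frac{19}{9}} - 43\right)^{2} = \left(\frac{i \sqrt{19}}{3} - 43\right)^{2} = \left(-43 + \frac{i \sqrt{19}}{3}\right)^{2}$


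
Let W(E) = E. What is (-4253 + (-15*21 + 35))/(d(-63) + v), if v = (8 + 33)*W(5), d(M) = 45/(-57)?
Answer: -86127/3880 ≈ -22.198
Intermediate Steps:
d(M) = -15/19 (d(M) = 45*(-1/57) = -15/19)
v = 205 (v = (8 + 33)*5 = 41*5 = 205)
(-4253 + (-15*21 + 35))/(d(-63) + v) = (-4253 + (-15*21 + 35))/(-15/19 + 205) = (-4253 + (-315 + 35))/(3880/19) = (-4253 - 280)*(19/3880) = -4533*19/3880 = -86127/3880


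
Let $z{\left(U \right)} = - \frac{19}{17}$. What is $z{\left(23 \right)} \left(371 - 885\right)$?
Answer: $\frac{9766}{17} \approx 574.47$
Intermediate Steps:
$z{\left(U \right)} = - \frac{19}{17}$ ($z{\left(U \right)} = \left(-19\right) \frac{1}{17} = - \frac{19}{17}$)
$z{\left(23 \right)} \left(371 - 885\right) = - \frac{19 \left(371 - 885\right)}{17} = \left(- \frac{19}{17}\right) \left(-514\right) = \frac{9766}{17}$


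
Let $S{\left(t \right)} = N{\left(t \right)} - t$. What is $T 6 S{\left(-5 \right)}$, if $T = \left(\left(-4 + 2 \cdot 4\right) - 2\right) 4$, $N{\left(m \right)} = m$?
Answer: $0$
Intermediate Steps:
$T = 8$ ($T = \left(\left(-4 + 8\right) - 2\right) 4 = \left(4 - 2\right) 4 = 2 \cdot 4 = 8$)
$S{\left(t \right)} = 0$ ($S{\left(t \right)} = t - t = 0$)
$T 6 S{\left(-5 \right)} = 8 \cdot 6 \cdot 0 = 48 \cdot 0 = 0$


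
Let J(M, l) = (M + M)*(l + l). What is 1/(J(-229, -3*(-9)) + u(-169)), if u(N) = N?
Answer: -1/24901 ≈ -4.0159e-5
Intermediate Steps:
J(M, l) = 4*M*l (J(M, l) = (2*M)*(2*l) = 4*M*l)
1/(J(-229, -3*(-9)) + u(-169)) = 1/(4*(-229)*(-3*(-9)) - 169) = 1/(4*(-229)*27 - 169) = 1/(-24732 - 169) = 1/(-24901) = -1/24901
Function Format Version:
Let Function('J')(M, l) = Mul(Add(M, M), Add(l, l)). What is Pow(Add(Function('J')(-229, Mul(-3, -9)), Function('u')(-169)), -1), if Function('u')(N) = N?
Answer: Rational(-1, 24901) ≈ -4.0159e-5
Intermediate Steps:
Function('J')(M, l) = Mul(4, M, l) (Function('J')(M, l) = Mul(Mul(2, M), Mul(2, l)) = Mul(4, M, l))
Pow(Add(Function('J')(-229, Mul(-3, -9)), Function('u')(-169)), -1) = Pow(Add(Mul(4, -229, Mul(-3, -9)), -169), -1) = Pow(Add(Mul(4, -229, 27), -169), -1) = Pow(Add(-24732, -169), -1) = Pow(-24901, -1) = Rational(-1, 24901)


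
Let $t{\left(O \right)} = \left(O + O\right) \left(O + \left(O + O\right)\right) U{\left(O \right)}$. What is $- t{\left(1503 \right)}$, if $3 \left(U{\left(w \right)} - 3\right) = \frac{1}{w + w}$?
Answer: $-40663665$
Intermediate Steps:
$U{\left(w \right)} = 3 + \frac{1}{6 w}$ ($U{\left(w \right)} = 3 + \frac{1}{3 \left(w + w\right)} = 3 + \frac{1}{3 \cdot 2 w} = 3 + \frac{\frac{1}{2} \frac{1}{w}}{3} = 3 + \frac{1}{6 w}$)
$t{\left(O \right)} = 6 O^{2} \left(3 + \frac{1}{6 O}\right)$ ($t{\left(O \right)} = \left(O + O\right) \left(O + \left(O + O\right)\right) \left(3 + \frac{1}{6 O}\right) = 2 O \left(O + 2 O\right) \left(3 + \frac{1}{6 O}\right) = 2 O 3 O \left(3 + \frac{1}{6 O}\right) = 6 O^{2} \left(3 + \frac{1}{6 O}\right)$)
$- t{\left(1503 \right)} = - 1503 \left(1 + 18 \cdot 1503\right) = - 1503 \left(1 + 27054\right) = - 1503 \cdot 27055 = \left(-1\right) 40663665 = -40663665$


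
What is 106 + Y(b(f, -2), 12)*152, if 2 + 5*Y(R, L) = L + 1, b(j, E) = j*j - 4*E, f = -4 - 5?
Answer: 2202/5 ≈ 440.40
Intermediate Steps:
f = -9
b(j, E) = j**2 - 4*E
Y(R, L) = -1/5 + L/5 (Y(R, L) = -2/5 + (L + 1)/5 = -2/5 + (1 + L)/5 = -2/5 + (1/5 + L/5) = -1/5 + L/5)
106 + Y(b(f, -2), 12)*152 = 106 + (-1/5 + (1/5)*12)*152 = 106 + (-1/5 + 12/5)*152 = 106 + (11/5)*152 = 106 + 1672/5 = 2202/5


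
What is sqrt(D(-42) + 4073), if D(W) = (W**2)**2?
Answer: sqrt(3115769) ≈ 1765.2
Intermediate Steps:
D(W) = W**4
sqrt(D(-42) + 4073) = sqrt((-42)**4 + 4073) = sqrt(3111696 + 4073) = sqrt(3115769)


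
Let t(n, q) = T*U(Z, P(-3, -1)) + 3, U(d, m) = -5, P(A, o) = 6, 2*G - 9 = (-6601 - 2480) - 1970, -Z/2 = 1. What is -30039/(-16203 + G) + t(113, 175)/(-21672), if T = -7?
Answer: 40636231/29425158 ≈ 1.3810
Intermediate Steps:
Z = -2 (Z = -2*1 = -2)
G = -5521 (G = 9/2 + ((-6601 - 2480) - 1970)/2 = 9/2 + (-9081 - 1970)/2 = 9/2 + (1/2)*(-11051) = 9/2 - 11051/2 = -5521)
t(n, q) = 38 (t(n, q) = -7*(-5) + 3 = 35 + 3 = 38)
-30039/(-16203 + G) + t(113, 175)/(-21672) = -30039/(-16203 - 5521) + 38/(-21672) = -30039/(-21724) + 38*(-1/21672) = -30039*(-1/21724) - 19/10836 = 30039/21724 - 19/10836 = 40636231/29425158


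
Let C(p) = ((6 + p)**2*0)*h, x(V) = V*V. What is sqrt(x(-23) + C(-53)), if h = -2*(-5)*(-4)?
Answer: 23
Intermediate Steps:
h = -40 (h = 10*(-4) = -40)
x(V) = V**2
C(p) = 0 (C(p) = ((6 + p)**2*0)*(-40) = 0*(-40) = 0)
sqrt(x(-23) + C(-53)) = sqrt((-23)**2 + 0) = sqrt(529 + 0) = sqrt(529) = 23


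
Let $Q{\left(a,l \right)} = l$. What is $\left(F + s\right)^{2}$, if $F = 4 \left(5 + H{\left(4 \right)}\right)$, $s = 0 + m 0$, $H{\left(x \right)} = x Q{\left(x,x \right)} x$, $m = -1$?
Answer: $76176$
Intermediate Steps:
$H{\left(x \right)} = x^{3}$ ($H{\left(x \right)} = x x x = x^{2} x = x^{3}$)
$s = 0$ ($s = 0 - 0 = 0 + 0 = 0$)
$F = 276$ ($F = 4 \left(5 + 4^{3}\right) = 4 \left(5 + 64\right) = 4 \cdot 69 = 276$)
$\left(F + s\right)^{2} = \left(276 + 0\right)^{2} = 276^{2} = 76176$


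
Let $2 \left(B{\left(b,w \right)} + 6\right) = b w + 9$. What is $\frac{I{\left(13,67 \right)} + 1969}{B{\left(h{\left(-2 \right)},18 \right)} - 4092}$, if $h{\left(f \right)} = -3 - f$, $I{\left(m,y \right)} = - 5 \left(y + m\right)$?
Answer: $- \frac{1046}{2735} \approx -0.38245$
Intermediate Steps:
$I{\left(m,y \right)} = - 5 m - 5 y$ ($I{\left(m,y \right)} = - 5 \left(m + y\right) = - 5 m - 5 y$)
$B{\left(b,w \right)} = - \frac{3}{2} + \frac{b w}{2}$ ($B{\left(b,w \right)} = -6 + \frac{b w + 9}{2} = -6 + \frac{9 + b w}{2} = -6 + \left(\frac{9}{2} + \frac{b w}{2}\right) = - \frac{3}{2} + \frac{b w}{2}$)
$\frac{I{\left(13,67 \right)} + 1969}{B{\left(h{\left(-2 \right)},18 \right)} - 4092} = \frac{\left(\left(-5\right) 13 - 335\right) + 1969}{\left(- \frac{3}{2} + \frac{1}{2} \left(-3 - -2\right) 18\right) - 4092} = \frac{\left(-65 - 335\right) + 1969}{\left(- \frac{3}{2} + \frac{1}{2} \left(-3 + 2\right) 18\right) - 4092} = \frac{-400 + 1969}{\left(- \frac{3}{2} + \frac{1}{2} \left(-1\right) 18\right) - 4092} = \frac{1569}{\left(- \frac{3}{2} - 9\right) - 4092} = \frac{1569}{- \frac{21}{2} - 4092} = \frac{1569}{- \frac{8205}{2}} = 1569 \left(- \frac{2}{8205}\right) = - \frac{1046}{2735}$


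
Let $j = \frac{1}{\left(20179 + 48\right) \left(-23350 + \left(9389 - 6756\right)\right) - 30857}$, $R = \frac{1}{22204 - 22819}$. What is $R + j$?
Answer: $- \frac{419074231}{257730273840} \approx -0.001626$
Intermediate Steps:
$R = - \frac{1}{615}$ ($R = \frac{1}{-615} = - \frac{1}{615} \approx -0.001626$)
$j = - \frac{1}{419073616}$ ($j = \frac{1}{20227 \left(-23350 + 2633\right) - 30857} = \frac{1}{20227 \left(-20717\right) - 30857} = \frac{1}{-419042759 - 30857} = \frac{1}{-419073616} = - \frac{1}{419073616} \approx -2.3862 \cdot 10^{-9}$)
$R + j = - \frac{1}{615} - \frac{1}{419073616} = - \frac{419074231}{257730273840}$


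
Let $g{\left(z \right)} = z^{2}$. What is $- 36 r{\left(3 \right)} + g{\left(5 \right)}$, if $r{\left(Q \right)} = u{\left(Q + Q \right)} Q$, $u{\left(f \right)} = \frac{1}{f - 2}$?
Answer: $-2$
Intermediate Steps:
$u{\left(f \right)} = \frac{1}{-2 + f}$
$r{\left(Q \right)} = \frac{Q}{-2 + 2 Q}$ ($r{\left(Q \right)} = \frac{Q}{-2 + \left(Q + Q\right)} = \frac{Q}{-2 + 2 Q}$)
$- 36 r{\left(3 \right)} + g{\left(5 \right)} = - 36 \cdot \frac{1}{2} \cdot 3 \frac{1}{-1 + 3} + 5^{2} = - 36 \cdot \frac{1}{2} \cdot 3 \cdot \frac{1}{2} + 25 = \left(-36\right) \frac{3}{4} + 25 = -27 + 25 = -2$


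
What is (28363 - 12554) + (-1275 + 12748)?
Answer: 27282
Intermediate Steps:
(28363 - 12554) + (-1275 + 12748) = 15809 + 11473 = 27282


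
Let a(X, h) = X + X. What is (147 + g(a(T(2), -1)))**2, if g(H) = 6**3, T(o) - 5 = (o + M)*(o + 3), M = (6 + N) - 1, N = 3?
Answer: 131769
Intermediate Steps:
M = 8 (M = (6 + 3) - 1 = 9 - 1 = 8)
T(o) = 5 + (3 + o)*(8 + o) (T(o) = 5 + (o + 8)*(o + 3) = 5 + (8 + o)*(3 + o) = 5 + (3 + o)*(8 + o))
a(X, h) = 2*X
g(H) = 216
(147 + g(a(T(2), -1)))**2 = (147 + 216)**2 = 363**2 = 131769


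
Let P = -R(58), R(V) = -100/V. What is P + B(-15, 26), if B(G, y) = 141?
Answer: 4139/29 ≈ 142.72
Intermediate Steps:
P = 50/29 (P = -(-100)/58 = -1*(-50/29) = 50/29 ≈ 1.7241)
P + B(-15, 26) = 50/29 + 141 = 4139/29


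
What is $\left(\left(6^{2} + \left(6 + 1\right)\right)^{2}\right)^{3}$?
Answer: $6321363049$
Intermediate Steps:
$\left(\left(6^{2} + \left(6 + 1\right)\right)^{2}\right)^{3} = \left(\left(36 + 7\right)^{2}\right)^{3} = \left(43^{2}\right)^{3} = 1849^{3} = 6321363049$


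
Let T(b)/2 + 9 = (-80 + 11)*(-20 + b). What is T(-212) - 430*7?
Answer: 28988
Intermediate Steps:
T(b) = 2742 - 138*b (T(b) = -18 + 2*((-80 + 11)*(-20 + b)) = -18 + 2*(-69*(-20 + b)) = -18 + 2*(1380 - 69*b) = -18 + (2760 - 138*b) = 2742 - 138*b)
T(-212) - 430*7 = (2742 - 138*(-212)) - 430*7 = (2742 + 29256) - 1*3010 = 31998 - 3010 = 28988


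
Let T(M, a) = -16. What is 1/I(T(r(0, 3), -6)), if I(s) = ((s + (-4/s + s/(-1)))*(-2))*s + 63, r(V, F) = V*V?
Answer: 1/71 ≈ 0.014085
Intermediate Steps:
r(V, F) = V**2
I(s) = 71 (I(s) = ((s + (-4/s + s*(-1)))*(-2))*s + 63 = ((s + (-4/s - s))*(-2))*s + 63 = ((s + (-s - 4/s))*(-2))*s + 63 = (-4/s*(-2))*s + 63 = (8/s)*s + 63 = 8 + 63 = 71)
1/I(T(r(0, 3), -6)) = 1/71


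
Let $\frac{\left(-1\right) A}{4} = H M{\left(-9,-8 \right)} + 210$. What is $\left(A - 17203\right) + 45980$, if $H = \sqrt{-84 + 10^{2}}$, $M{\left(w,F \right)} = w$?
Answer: $28081$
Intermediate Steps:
$H = 4$ ($H = \sqrt{-84 + 100} = \sqrt{16} = 4$)
$A = -696$ ($A = - 4 \left(4 \left(-9\right) + 210\right) = - 4 \left(-36 + 210\right) = \left(-4\right) 174 = -696$)
$\left(A - 17203\right) + 45980 = \left(-696 - 17203\right) + 45980 = -17899 + 45980 = 28081$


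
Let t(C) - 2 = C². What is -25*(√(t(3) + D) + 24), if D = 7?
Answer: -600 - 75*√2 ≈ -706.07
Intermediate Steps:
t(C) = 2 + C²
-25*(√(t(3) + D) + 24) = -25*(√((2 + 3²) + 7) + 24) = -25*(√((2 + 9) + 7) + 24) = -25*(√(11 + 7) + 24) = -25*(√18 + 24) = -25*(3*√2 + 24) = -25*(24 + 3*√2) = -600 - 75*√2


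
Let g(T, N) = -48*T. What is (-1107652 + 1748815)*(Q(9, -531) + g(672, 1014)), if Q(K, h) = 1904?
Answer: -19460579376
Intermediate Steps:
(-1107652 + 1748815)*(Q(9, -531) + g(672, 1014)) = (-1107652 + 1748815)*(1904 - 48*672) = 641163*(1904 - 32256) = 641163*(-30352) = -19460579376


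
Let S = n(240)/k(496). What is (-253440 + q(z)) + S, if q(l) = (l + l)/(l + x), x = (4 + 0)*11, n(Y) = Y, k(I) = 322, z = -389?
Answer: -612050354/2415 ≈ -2.5344e+5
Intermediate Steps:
S = 120/161 (S = 240/322 = 240*(1/322) = 120/161 ≈ 0.74534)
x = 44 (x = 4*11 = 44)
q(l) = 2*l/(44 + l) (q(l) = (l + l)/(l + 44) = (2*l)/(44 + l) = 2*l/(44 + l))
(-253440 + q(z)) + S = (-253440 + 2*(-389)/(44 - 389)) + 120/161 = (-253440 + 2*(-389)/(-345)) + 120/161 = (-253440 + 2*(-389)*(-1/345)) + 120/161 = (-253440 + 778/345) + 120/161 = -87436022/345 + 120/161 = -612050354/2415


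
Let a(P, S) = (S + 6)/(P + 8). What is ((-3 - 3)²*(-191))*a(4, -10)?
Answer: 2292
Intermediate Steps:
a(P, S) = (6 + S)/(8 + P)
((-3 - 3)²*(-191))*a(4, -10) = ((-3 - 3)²*(-191))*((6 - 10)/(8 + 4)) = ((-6)²*(-191))*(-4/12) = (36*(-191))*((1/12)*(-4)) = -6876*(-⅓) = 2292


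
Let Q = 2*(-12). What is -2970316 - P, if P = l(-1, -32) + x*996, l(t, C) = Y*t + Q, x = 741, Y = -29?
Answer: -3708357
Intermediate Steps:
Q = -24
l(t, C) = -24 - 29*t (l(t, C) = -29*t - 24 = -24 - 29*t)
P = 738041 (P = (-24 - 29*(-1)) + 741*996 = (-24 + 29) + 738036 = 5 + 738036 = 738041)
-2970316 - P = -2970316 - 1*738041 = -2970316 - 738041 = -3708357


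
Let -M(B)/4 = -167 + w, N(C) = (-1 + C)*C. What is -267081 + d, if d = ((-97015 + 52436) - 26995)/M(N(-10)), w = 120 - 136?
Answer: -32595811/122 ≈ -2.6718e+5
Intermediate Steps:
N(C) = C*(-1 + C)
w = -16
M(B) = 732 (M(B) = -4*(-167 - 16) = -4*(-183) = 732)
d = -11929/122 (d = ((-97015 + 52436) - 26995)/732 = (-44579 - 26995)*(1/732) = -71574*1/732 = -11929/122 ≈ -97.779)
-267081 + d = -267081 - 11929/122 = -32595811/122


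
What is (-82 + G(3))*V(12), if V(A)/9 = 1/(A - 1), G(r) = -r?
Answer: -765/11 ≈ -69.545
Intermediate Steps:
V(A) = 9/(-1 + A) (V(A) = 9/(A - 1) = 9/(-1 + A))
(-82 + G(3))*V(12) = (-82 - 1*3)*(9/(-1 + 12)) = (-82 - 3)*(9/11) = -765/11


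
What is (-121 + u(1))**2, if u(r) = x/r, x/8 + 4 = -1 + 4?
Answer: 16641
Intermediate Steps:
x = -8 (x = -32 + 8*(-1 + 4) = -32 + 8*3 = -32 + 24 = -8)
u(r) = -8/r
(-121 + u(1))**2 = (-121 - 8/1)**2 = (-121 - 8*1)**2 = (-121 - 8)**2 = (-129)**2 = 16641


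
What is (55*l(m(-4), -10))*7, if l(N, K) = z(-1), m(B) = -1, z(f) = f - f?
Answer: 0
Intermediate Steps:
z(f) = 0
l(N, K) = 0
(55*l(m(-4), -10))*7 = (55*0)*7 = 0*7 = 0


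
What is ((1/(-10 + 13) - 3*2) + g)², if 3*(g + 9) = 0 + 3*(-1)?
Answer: 2209/9 ≈ 245.44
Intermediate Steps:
g = -10 (g = -9 + (0 + 3*(-1))/3 = -9 + (0 - 3)/3 = -9 + (⅓)*(-3) = -9 - 1 = -10)
((1/(-10 + 13) - 3*2) + g)² = ((1/(-10 + 13) - 3*2) - 10)² = ((1/3 - 1*6) - 10)² = ((⅓ - 6) - 10)² = (-17/3 - 10)² = (-47/3)² = 2209/9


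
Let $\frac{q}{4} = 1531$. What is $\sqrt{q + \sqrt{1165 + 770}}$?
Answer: $\sqrt{6124 + 3 \sqrt{215}} \approx 78.536$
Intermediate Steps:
$q = 6124$ ($q = 4 \cdot 1531 = 6124$)
$\sqrt{q + \sqrt{1165 + 770}} = \sqrt{6124 + \sqrt{1165 + 770}} = \sqrt{6124 + \sqrt{1935}} = \sqrt{6124 + 3 \sqrt{215}}$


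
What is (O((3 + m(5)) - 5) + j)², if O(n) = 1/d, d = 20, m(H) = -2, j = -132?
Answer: 6964321/400 ≈ 17411.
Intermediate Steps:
O(n) = 1/20
(O((3 + m(5)) - 5) + j)² = (1/20 - 132)² = (-2639/20)² = 6964321/400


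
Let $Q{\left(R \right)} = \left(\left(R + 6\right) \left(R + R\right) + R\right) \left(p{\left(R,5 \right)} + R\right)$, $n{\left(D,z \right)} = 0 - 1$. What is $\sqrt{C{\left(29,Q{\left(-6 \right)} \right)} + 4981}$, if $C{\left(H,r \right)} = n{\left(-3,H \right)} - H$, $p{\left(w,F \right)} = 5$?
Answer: $\sqrt{4951} \approx 70.363$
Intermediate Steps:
$n{\left(D,z \right)} = -1$
$Q{\left(R \right)} = \left(5 + R\right) \left(R + 2 R \left(6 + R\right)\right)$ ($Q{\left(R \right)} = \left(\left(R + 6\right) \left(R + R\right) + R\right) \left(5 + R\right) = \left(\left(6 + R\right) 2 R + R\right) \left(5 + R\right) = \left(2 R \left(6 + R\right) + R\right) \left(5 + R\right) = \left(R + 2 R \left(6 + R\right)\right) \left(5 + R\right) = \left(5 + R\right) \left(R + 2 R \left(6 + R\right)\right)$)
$C{\left(H,r \right)} = -1 - H$
$\sqrt{C{\left(29,Q{\left(-6 \right)} \right)} + 4981} = \sqrt{\left(-1 - 29\right) + 4981} = \sqrt{-30 + 4981} = \sqrt{4951}$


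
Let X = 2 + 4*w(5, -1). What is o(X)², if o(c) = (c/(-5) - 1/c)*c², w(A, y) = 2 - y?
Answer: 7918596/25 ≈ 3.1674e+5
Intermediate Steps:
X = 14 (X = 2 + 4*(2 - 1*(-1)) = 2 + 4*(2 + 1) = 2 + 4*3 = 2 + 12 = 14)
o(c) = c²*(-1/c - c/5) (o(c) = (c*(-⅕) - 1/c)*c² = (-c/5 - 1/c)*c² = (-1/c - c/5)*c² = c²*(-1/c - c/5))
o(X)² = (-1*14 - ⅕*14³)² = (-14 - ⅕*2744)² = (-14 - 2744/5)² = (-2814/5)² = 7918596/25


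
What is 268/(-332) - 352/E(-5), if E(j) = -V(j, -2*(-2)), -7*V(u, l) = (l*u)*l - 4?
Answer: 7103/249 ≈ 28.526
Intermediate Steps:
V(u, l) = 4/7 - u*l²/7 (V(u, l) = -((l*u)*l - 4)/7 = -(u*l² - 4)/7 = -(-4 + u*l²)/7 = 4/7 - u*l²/7)
E(j) = -4/7 + 16*j/7 (E(j) = -(4/7 - j*(-2*(-2))²/7) = -(4/7 - ⅐*j*4²) = -(4/7 - ⅐*j*16) = -(4/7 - 16*j/7) = -4/7 + 16*j/7)
268/(-332) - 352/E(-5) = 268/(-332) - 352/(-4/7 + (16/7)*(-5)) = 268*(-1/332) - 352/(-4/7 - 80/7) = -67/83 - 352/(-12) = -67/83 - 352*(-1/12) = -67/83 + 88/3 = 7103/249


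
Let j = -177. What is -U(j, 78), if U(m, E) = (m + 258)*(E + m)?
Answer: 8019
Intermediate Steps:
U(m, E) = (258 + m)*(E + m)
-U(j, 78) = -((-177)**2 + 258*78 + 258*(-177) + 78*(-177)) = -(31329 + 20124 - 45666 - 13806) = -1*(-8019) = 8019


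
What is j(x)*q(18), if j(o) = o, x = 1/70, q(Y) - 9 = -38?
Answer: -29/70 ≈ -0.41429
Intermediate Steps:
q(Y) = -29 (q(Y) = 9 - 38 = -29)
x = 1/70 ≈ 0.014286
j(x)*q(18) = (1/70)*(-29) = -29/70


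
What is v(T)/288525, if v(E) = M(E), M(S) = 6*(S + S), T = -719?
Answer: -2876/96175 ≈ -0.029904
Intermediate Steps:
M(S) = 12*S (M(S) = 6*(2*S) = 12*S)
v(E) = 12*E
v(T)/288525 = (12*(-719))/288525 = -8628*1/288525 = -2876/96175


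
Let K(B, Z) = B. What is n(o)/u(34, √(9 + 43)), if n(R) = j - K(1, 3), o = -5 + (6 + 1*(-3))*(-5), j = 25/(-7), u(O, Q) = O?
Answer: -16/119 ≈ -0.13445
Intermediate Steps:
j = -25/7 (j = 25*(-⅐) = -25/7 ≈ -3.5714)
o = -20 (o = -5 + (6 - 3)*(-5) = -5 + 3*(-5) = -5 - 15 = -20)
n(R) = -32/7 (n(R) = -25/7 - 1*1 = -25/7 - 1 = -32/7)
n(o)/u(34, √(9 + 43)) = -32/7/34 = -32/7*1/34 = -16/119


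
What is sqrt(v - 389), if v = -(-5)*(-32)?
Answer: 3*I*sqrt(61) ≈ 23.431*I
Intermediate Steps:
v = -160 (v = -1*160 = -160)
sqrt(v - 389) = sqrt(-160 - 389) = sqrt(-549) = 3*I*sqrt(61)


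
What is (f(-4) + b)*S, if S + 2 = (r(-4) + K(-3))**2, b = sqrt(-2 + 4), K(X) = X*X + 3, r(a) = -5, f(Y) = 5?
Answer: 235 + 47*sqrt(2) ≈ 301.47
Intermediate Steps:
K(X) = 3 + X**2 (K(X) = X**2 + 3 = 3 + X**2)
b = sqrt(2) ≈ 1.4142
S = 47 (S = -2 + (-5 + (3 + (-3)**2))**2 = -2 + (-5 + (3 + 9))**2 = -2 + (-5 + 12)**2 = -2 + 7**2 = -2 + 49 = 47)
(f(-4) + b)*S = (5 + sqrt(2))*47 = 235 + 47*sqrt(2)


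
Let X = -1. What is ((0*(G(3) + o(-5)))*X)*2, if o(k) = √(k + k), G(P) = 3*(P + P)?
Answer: 0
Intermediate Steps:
G(P) = 6*P (G(P) = 3*(2*P) = 6*P)
o(k) = √2*√k (o(k) = √(2*k) = √2*√k)
((0*(G(3) + o(-5)))*X)*2 = ((0*(6*3 + √2*√(-5)))*(-1))*2 = ((0*(18 + √2*(I*√5)))*(-1))*2 = ((0*(18 + I*√10))*(-1))*2 = (0*(-1))*2 = 0*2 = 0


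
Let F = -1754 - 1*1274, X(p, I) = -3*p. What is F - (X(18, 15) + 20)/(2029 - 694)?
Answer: -4042346/1335 ≈ -3028.0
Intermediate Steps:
F = -3028 (F = -1754 - 1274 = -3028)
F - (X(18, 15) + 20)/(2029 - 694) = -3028 - (-3*18 + 20)/(2029 - 694) = -3028 - (-54 + 20)/1335 = -3028 - (-34)/1335 = -3028 - 1*(-34/1335) = -3028 + 34/1335 = -4042346/1335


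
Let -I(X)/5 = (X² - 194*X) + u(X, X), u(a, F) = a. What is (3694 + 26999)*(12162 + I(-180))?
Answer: -9930351834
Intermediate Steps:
I(X) = -5*X² + 965*X (I(X) = -5*((X² - 194*X) + X) = -5*(X² - 193*X) = -5*X² + 965*X)
(3694 + 26999)*(12162 + I(-180)) = (3694 + 26999)*(12162 + 5*(-180)*(193 - 1*(-180))) = 30693*(12162 + 5*(-180)*(193 + 180)) = 30693*(12162 + 5*(-180)*373) = 30693*(12162 - 335700) = 30693*(-323538) = -9930351834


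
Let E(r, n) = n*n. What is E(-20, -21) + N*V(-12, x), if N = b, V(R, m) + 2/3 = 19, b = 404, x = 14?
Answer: 23543/3 ≈ 7847.7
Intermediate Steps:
V(R, m) = 55/3 (V(R, m) = -⅔ + 19 = 55/3)
E(r, n) = n²
N = 404
E(-20, -21) + N*V(-12, x) = (-21)² + 404*(55/3) = 441 + 22220/3 = 23543/3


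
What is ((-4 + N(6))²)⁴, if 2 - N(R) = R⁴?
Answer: 8057448525210258003149056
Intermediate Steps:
N(R) = 2 - R⁴
((-4 + N(6))²)⁴ = ((-4 + (2 - 1*6⁴))²)⁴ = ((-4 + (2 - 1*1296))²)⁴ = ((-4 + (2 - 1296))²)⁴ = ((-4 - 1294)²)⁴ = ((-1298)²)⁴ = 1684804⁴ = 8057448525210258003149056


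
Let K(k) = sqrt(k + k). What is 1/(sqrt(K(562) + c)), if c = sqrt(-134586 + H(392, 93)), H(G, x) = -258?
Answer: sqrt(2)/(2*sqrt(sqrt(281) + I*sqrt(33711))) ≈ 0.038461 - 0.03511*I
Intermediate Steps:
K(k) = sqrt(2)*sqrt(k) (K(k) = sqrt(2*k) = sqrt(2)*sqrt(k))
c = 2*I*sqrt(33711) (c = sqrt(-134586 - 258) = sqrt(-134844) = 2*I*sqrt(33711) ≈ 367.21*I)
1/(sqrt(K(562) + c)) = 1/(sqrt(sqrt(2)*sqrt(562) + 2*I*sqrt(33711))) = 1/(sqrt(2*sqrt(281) + 2*I*sqrt(33711))) = 1/sqrt(2*sqrt(281) + 2*I*sqrt(33711))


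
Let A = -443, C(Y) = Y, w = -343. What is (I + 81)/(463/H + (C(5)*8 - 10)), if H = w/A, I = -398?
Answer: -108731/215399 ≈ -0.50479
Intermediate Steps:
H = 343/443 (H = -343/(-443) = -343*(-1/443) = 343/443 ≈ 0.77427)
(I + 81)/(463/H + (C(5)*8 - 10)) = (-398 + 81)/(463/(343/443) + (5*8 - 10)) = -317/(463*(443/343) + (40 - 10)) = -317/(205109/343 + 30) = -317/215399/343 = -317*343/215399 = -108731/215399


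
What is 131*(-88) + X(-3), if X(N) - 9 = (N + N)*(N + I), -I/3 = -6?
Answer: -11609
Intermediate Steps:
I = 18 (I = -3*(-6) = 18)
X(N) = 9 + 2*N*(18 + N) (X(N) = 9 + (N + N)*(N + 18) = 9 + (2*N)*(18 + N) = 9 + 2*N*(18 + N))
131*(-88) + X(-3) = 131*(-88) + (9 + 2*(-3)² + 36*(-3)) = -11528 + (9 + 2*9 - 108) = -11528 + (9 + 18 - 108) = -11528 - 81 = -11609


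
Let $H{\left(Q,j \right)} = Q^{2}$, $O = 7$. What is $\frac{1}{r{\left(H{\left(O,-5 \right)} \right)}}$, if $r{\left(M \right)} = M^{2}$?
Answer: $\frac{1}{2401} \approx 0.00041649$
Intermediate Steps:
$\frac{1}{r{\left(H{\left(O,-5 \right)} \right)}} = \frac{1}{\left(7^{2}\right)^{2}} = \frac{1}{49^{2}} = \frac{1}{2401}$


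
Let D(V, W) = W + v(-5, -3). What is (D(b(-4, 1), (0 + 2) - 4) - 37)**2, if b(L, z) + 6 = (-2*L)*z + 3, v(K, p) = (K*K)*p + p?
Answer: 13689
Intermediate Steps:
v(K, p) = p + p*K**2 (v(K, p) = K**2*p + p = p*K**2 + p = p + p*K**2)
b(L, z) = -3 - 2*L*z (b(L, z) = -6 + ((-2*L)*z + 3) = -6 + (-2*L*z + 3) = -6 + (3 - 2*L*z) = -3 - 2*L*z)
D(V, W) = -78 + W (D(V, W) = W - 3*(1 + (-5)**2) = W - 3*(1 + 25) = W - 3*26 = W - 78 = -78 + W)
(D(b(-4, 1), (0 + 2) - 4) - 37)**2 = ((-78 + ((0 + 2) - 4)) - 37)**2 = ((-78 + (2 - 4)) - 37)**2 = ((-78 - 2) - 37)**2 = (-80 - 37)**2 = (-117)**2 = 13689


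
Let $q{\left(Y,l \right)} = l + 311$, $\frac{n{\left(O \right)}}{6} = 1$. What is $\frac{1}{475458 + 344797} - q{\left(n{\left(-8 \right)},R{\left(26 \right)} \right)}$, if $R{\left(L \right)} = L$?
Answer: $- \frac{276425934}{820255} \approx -337.0$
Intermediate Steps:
$n{\left(O \right)} = 6$ ($n{\left(O \right)} = 6 \cdot 1 = 6$)
$q{\left(Y,l \right)} = 311 + l$
$\frac{1}{475458 + 344797} - q{\left(n{\left(-8 \right)},R{\left(26 \right)} \right)} = \frac{1}{475458 + 344797} - \left(311 + 26\right) = \frac{1}{820255} - 337 = - \frac{276425934}{820255}$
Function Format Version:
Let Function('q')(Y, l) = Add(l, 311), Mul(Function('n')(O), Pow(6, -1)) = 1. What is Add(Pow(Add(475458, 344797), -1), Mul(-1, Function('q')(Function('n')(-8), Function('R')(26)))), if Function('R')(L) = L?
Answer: Rational(-276425934, 820255) ≈ -337.00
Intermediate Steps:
Function('n')(O) = 6 (Function('n')(O) = Mul(6, 1) = 6)
Function('q')(Y, l) = Add(311, l)
Add(Pow(Add(475458, 344797), -1), Mul(-1, Function('q')(Function('n')(-8), Function('R')(26)))) = Add(Pow(Add(475458, 344797), -1), Mul(-1, Add(311, 26))) = Add(Pow(820255, -1), Mul(-1, 337)) = Add(Rational(1, 820255), -337) = Rational(-276425934, 820255)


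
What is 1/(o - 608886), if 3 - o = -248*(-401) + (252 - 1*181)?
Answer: -1/708402 ≈ -1.4116e-6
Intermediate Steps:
o = -99516 (o = 3 - (-248*(-401) + (252 - 1*181)) = 3 - (99448 + (252 - 181)) = 3 - (99448 + 71) = 3 - 1*99519 = 3 - 99519 = -99516)
1/(o - 608886) = 1/(-99516 - 608886) = 1/(-708402) = -1/708402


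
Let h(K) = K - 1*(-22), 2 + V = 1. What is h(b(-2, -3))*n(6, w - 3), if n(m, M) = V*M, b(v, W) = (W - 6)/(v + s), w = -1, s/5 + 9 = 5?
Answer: 986/11 ≈ 89.636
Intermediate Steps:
s = -20 (s = -45 + 5*5 = -45 + 25 = -20)
b(v, W) = (-6 + W)/(-20 + v) (b(v, W) = (W - 6)/(v - 20) = (-6 + W)/(-20 + v))
V = -1 (V = -2 + 1 = -1)
h(K) = 22 + K (h(K) = K + 22 = 22 + K)
n(m, M) = -M
h(b(-2, -3))*n(6, w - 3) = (22 + (-6 - 3)/(-20 - 2))*(-(-1 - 3)) = (22 - 9/(-22))*(-1*(-4)) = (22 - 1/22*(-9))*4 = (22 + 9/22)*4 = (493/22)*4 = 986/11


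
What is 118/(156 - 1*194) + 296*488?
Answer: 2744453/19 ≈ 1.4445e+5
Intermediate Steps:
118/(156 - 1*194) + 296*488 = 118/(156 - 194) + 144448 = 118/(-38) + 144448 = 118*(-1/38) + 144448 = -59/19 + 144448 = 2744453/19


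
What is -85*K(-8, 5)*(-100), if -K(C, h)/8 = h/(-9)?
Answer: 340000/9 ≈ 37778.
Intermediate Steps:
K(C, h) = 8*h/9 (K(C, h) = -8*h/(-9) = -8*h*(-1)/9 = -(-8)*h/9 = 8*h/9)
-85*K(-8, 5)*(-100) = -680*5/9*(-100) = -85*40/9*(-100) = -3400/9*(-100) = 340000/9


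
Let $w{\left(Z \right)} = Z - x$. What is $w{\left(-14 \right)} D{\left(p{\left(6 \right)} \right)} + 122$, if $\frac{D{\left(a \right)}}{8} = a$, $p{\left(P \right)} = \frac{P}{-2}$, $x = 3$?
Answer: $530$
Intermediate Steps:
$p{\left(P \right)} = - \frac{P}{2}$ ($p{\left(P \right)} = P \left(- \frac{1}{2}\right) = - \frac{P}{2}$)
$w{\left(Z \right)} = -3 + Z$ ($w{\left(Z \right)} = Z - 3 = -3 + Z$)
$D{\left(a \right)} = 8 a$
$w{\left(-14 \right)} D{\left(p{\left(6 \right)} \right)} + 122 = \left(-3 - 14\right) 8 \left(\left(- \frac{1}{2}\right) 6\right) + 122 = - 17 \cdot 8 \left(-3\right) + 122 = \left(-17\right) \left(-24\right) + 122 = 408 + 122 = 530$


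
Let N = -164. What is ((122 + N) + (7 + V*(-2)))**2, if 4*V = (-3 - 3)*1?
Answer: 1024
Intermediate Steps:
V = -3/2 (V = ((-3 - 3)*1)/4 = (-6*1)/4 = (1/4)*(-6) = -3/2 ≈ -1.5000)
((122 + N) + (7 + V*(-2)))**2 = ((122 - 164) + (7 - 3/2*(-2)))**2 = (-42 + (7 + 3))**2 = (-42 + 10)**2 = (-32)**2 = 1024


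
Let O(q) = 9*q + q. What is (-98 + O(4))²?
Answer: 3364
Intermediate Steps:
O(q) = 10*q
(-98 + O(4))² = (-98 + 10*4)² = (-98 + 40)² = (-58)² = 3364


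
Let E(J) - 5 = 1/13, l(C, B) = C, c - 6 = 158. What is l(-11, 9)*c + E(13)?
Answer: -23386/13 ≈ -1798.9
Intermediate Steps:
c = 164 (c = 6 + 158 = 164)
E(J) = 66/13 (E(J) = 5 + 1/13 = 66/13)
l(-11, 9)*c + E(13) = -11*164 + 66/13 = -1804 + 66/13 = -23386/13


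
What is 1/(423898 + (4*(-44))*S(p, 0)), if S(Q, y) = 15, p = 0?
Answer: 1/421258 ≈ 2.3738e-6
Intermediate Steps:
1/(423898 + (4*(-44))*S(p, 0)) = 1/(423898 + (4*(-44))*15) = 1/(423898 - 176*15) = 1/(423898 - 2640) = 1/421258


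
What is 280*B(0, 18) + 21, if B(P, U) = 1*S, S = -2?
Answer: -539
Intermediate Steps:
B(P, U) = -2 (B(P, U) = 1*(-2) = -2)
280*B(0, 18) + 21 = 280*(-2) + 21 = -560 + 21 = -539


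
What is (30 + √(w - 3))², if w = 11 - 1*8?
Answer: 900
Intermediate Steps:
w = 3 (w = 11 - 8 = 3)
(30 + √(w - 3))² = (30 + √(3 - 3))² = (30 + √0)² = (30 + 0)² = 30² = 900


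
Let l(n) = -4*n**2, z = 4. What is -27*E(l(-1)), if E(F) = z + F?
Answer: 0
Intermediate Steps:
E(F) = 4 + F
-27*E(l(-1)) = -27*(4 - 4*(-1)**2) = -27*(4 - 4*1) = -27*(4 - 4) = -27*0 = 0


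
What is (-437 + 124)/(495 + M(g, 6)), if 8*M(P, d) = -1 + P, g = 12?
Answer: -2504/3971 ≈ -0.63057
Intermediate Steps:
M(P, d) = -⅛ + P/8 (M(P, d) = (-1 + P)/8 = -⅛ + P/8)
(-437 + 124)/(495 + M(g, 6)) = (-437 + 124)/(495 + (-⅛ + (⅛)*12)) = -313/(495 + (-⅛ + 3/2)) = -313/(495 + 11/8) = -313/3971/8 = -313*8/3971 = -2504/3971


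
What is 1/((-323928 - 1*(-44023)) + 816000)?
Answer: 1/536095 ≈ 1.8653e-6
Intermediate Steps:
1/((-323928 - 1*(-44023)) + 816000) = 1/((-323928 + 44023) + 816000) = 1/(-279905 + 816000) = 1/536095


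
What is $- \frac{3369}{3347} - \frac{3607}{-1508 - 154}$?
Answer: $\frac{6473351}{5562714} \approx 1.1637$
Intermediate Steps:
$- \frac{3369}{3347} - \frac{3607}{-1508 - 154} = \left(-3369\right) \frac{1}{3347} - \frac{3607}{-1662} = - \frac{3369}{3347} - - \frac{3607}{1662} = - \frac{3369}{3347} + \frac{3607}{1662} = \frac{6473351}{5562714}$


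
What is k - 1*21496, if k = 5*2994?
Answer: -6526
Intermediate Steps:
k = 14970
k - 1*21496 = 14970 - 1*21496 = 14970 - 21496 = -6526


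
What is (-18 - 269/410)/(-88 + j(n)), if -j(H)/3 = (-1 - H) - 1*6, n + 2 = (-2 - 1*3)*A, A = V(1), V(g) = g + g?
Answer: 7649/42230 ≈ 0.18113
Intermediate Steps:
V(g) = 2*g
A = 2 (A = 2*1 = 2)
n = -12 (n = -2 + (-2 - 1*3)*2 = -2 + (-2 - 3)*2 = -2 - 5*2 = -2 - 10 = -12)
j(H) = 21 + 3*H (j(H) = -3*((-1 - H) - 1*6) = -3*((-1 - H) - 6) = -3*(-7 - H) = 21 + 3*H)
(-18 - 269/410)/(-88 + j(n)) = (-18 - 269/410)/(-88 + (21 + 3*(-12))) = (-18 - 269*1/410)/(-88 + (21 - 36)) = (-18 - 269/410)/(-88 - 15) = -7649/410/(-103) = -7649/410*(-1/103) = 7649/42230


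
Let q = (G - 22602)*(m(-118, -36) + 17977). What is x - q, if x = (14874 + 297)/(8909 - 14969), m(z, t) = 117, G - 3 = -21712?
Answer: 1619561727623/2020 ≈ 8.0176e+8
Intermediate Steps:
G = -21709 (G = 3 - 21712 = -21709)
q = -801763234 (q = (-21709 - 22602)*(117 + 17977) = -44311*18094 = -801763234)
x = -5057/2020 (x = 15171/(-6060) = 15171*(-1/6060) = -5057/2020 ≈ -2.5035)
x - q = -5057/2020 - 1*(-801763234) = -5057/2020 + 801763234 = 1619561727623/2020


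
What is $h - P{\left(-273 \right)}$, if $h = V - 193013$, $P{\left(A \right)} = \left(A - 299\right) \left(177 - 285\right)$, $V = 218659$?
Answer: $-36130$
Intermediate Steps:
$P{\left(A \right)} = 32292 - 108 A$ ($P{\left(A \right)} = \left(-299 + A\right) \left(-108\right) = 32292 - 108 A$)
$h = 25646$ ($h = 218659 - 193013 = 25646$)
$h - P{\left(-273 \right)} = 25646 - \left(32292 - -29484\right) = 25646 - \left(32292 + 29484\right) = 25646 - 61776 = -36130$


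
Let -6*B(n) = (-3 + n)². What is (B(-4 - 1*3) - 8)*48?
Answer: -1184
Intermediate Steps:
B(n) = -(-3 + n)²/6
(B(-4 - 1*3) - 8)*48 = (-(-3 + (-4 - 1*3))²/6 - 8)*48 = (-(-3 + (-4 - 3))²/6 - 8)*48 = (-(-3 - 7)²/6 - 8)*48 = (-⅙*(-10)² - 8)*48 = (-⅙*100 - 8)*48 = (-50/3 - 8)*48 = -74/3*48 = -1184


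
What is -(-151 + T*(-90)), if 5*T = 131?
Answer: 2509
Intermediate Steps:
T = 131/5 (T = (1/5)*131 = 131/5 ≈ 26.200)
-(-151 + T*(-90)) = -(-151 + (131/5)*(-90)) = -(-151 - 2358) = -1*(-2509) = 2509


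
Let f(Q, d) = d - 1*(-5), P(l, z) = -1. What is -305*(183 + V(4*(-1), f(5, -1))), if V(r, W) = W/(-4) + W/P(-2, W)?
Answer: -54290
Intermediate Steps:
f(Q, d) = 5 + d (f(Q, d) = d + 5 = 5 + d)
V(r, W) = -5*W/4 (V(r, W) = W/(-4) + W/(-1) = W*(-1/4) + W*(-1) = -W/4 - W = -5*W/4)
-305*(183 + V(4*(-1), f(5, -1))) = -305*(183 - 5*(5 - 1)/4) = -305*(183 - 5/4*4) = -305*(183 - 5) = -305*178 = -54290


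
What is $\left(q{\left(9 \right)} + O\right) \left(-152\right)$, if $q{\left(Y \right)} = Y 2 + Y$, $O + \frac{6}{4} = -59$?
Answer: $5092$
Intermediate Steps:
$O = - \frac{121}{2}$ ($O = - \frac{3}{2} - 59 = - \frac{121}{2} \approx -60.5$)
$q{\left(Y \right)} = 3 Y$ ($q{\left(Y \right)} = 2 Y + Y = 3 Y$)
$\left(q{\left(9 \right)} + O\right) \left(-152\right) = \left(3 \cdot 9 - \frac{121}{2}\right) \left(-152\right) = \left(27 - \frac{121}{2}\right) \left(-152\right) = \left(- \frac{67}{2}\right) \left(-152\right) = 5092$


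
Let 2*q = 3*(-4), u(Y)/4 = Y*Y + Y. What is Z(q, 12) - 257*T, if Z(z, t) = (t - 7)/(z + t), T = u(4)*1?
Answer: -123355/6 ≈ -20559.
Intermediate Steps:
u(Y) = 4*Y + 4*Y**2 (u(Y) = 4*(Y*Y + Y) = 4*(Y**2 + Y) = 4*(Y + Y**2) = 4*Y + 4*Y**2)
T = 80 (T = (4*4*(1 + 4))*1 = (4*4*5)*1 = 80*1 = 80)
q = -6 (q = (3*(-4))/2 = (1/2)*(-12) = -6)
Z(z, t) = (-7 + t)/(t + z)
Z(q, 12) - 257*T = (-7 + 12)/(12 - 6) - 257*80 = 5/6 - 20560 = -123355/6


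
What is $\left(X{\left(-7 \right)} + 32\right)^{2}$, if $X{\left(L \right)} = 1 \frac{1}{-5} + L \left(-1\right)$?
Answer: $\frac{37636}{25} \approx 1505.4$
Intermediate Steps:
$X{\left(L \right)} = - \frac{1}{5} - L$ ($X{\left(L \right)} = 1 \left(- \frac{1}{5}\right) - L = - \frac{1}{5} - L$)
$\left(X{\left(-7 \right)} + 32\right)^{2} = \left(\left(- \frac{1}{5} - -7\right) + 32\right)^{2} = \left(\left(- \frac{1}{5} + 7\right) + 32\right)^{2} = \left(\frac{34}{5} + 32\right)^{2} = \left(\frac{194}{5}\right)^{2} = \frac{37636}{25}$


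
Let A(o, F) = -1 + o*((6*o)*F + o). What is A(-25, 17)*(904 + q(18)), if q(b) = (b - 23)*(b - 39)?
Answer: 64953366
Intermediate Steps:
A(o, F) = -1 + o*(o + 6*F*o) (A(o, F) = -1 + o*(6*F*o + o) = -1 + o*(o + 6*F*o))
q(b) = (-39 + b)*(-23 + b) (q(b) = (-23 + b)*(-39 + b) = (-39 + b)*(-23 + b))
A(-25, 17)*(904 + q(18)) = (-1 + (-25)**2 + 6*17*(-25)**2)*(904 + (897 + 18**2 - 62*18)) = (-1 + 625 + 6*17*625)*(904 + (897 + 324 - 1116)) = (-1 + 625 + 63750)*(904 + 105) = 64374*1009 = 64953366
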